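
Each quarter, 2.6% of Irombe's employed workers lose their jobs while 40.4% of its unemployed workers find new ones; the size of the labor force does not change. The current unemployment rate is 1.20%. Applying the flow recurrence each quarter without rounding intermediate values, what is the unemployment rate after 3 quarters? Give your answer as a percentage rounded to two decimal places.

With a fixed labor force, u_{t+1} = u_t + s·(1−u_t) − f·u_t = u_t·(1−s−f) + s.
Here 1−s−f = 0.570 and s = 0.026.
u_1 = 0.012000 × 0.570 + 0.026 = 0.032840.
u_2 = 0.032840 × 0.570 + 0.026 = 0.044719.
u_3 = 0.044719 × 0.570 + 0.026 = 0.051490.

Unemployment rate after three quarters ≈ 5.15%.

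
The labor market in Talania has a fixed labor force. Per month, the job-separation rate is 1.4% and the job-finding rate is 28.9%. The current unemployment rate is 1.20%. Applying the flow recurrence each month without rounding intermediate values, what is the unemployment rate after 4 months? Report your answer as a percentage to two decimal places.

Unemployment rate after four months ≈ 3.81%.

With a fixed labor force, u_{t+1} = u_t + s·(1−u_t) − f·u_t = u_t·(1−s−f) + s.
Here 1−s−f = 0.697 and s = 0.014.
u_1 = 0.012000 × 0.697 + 0.014 = 0.022364.
u_2 = 0.022364 × 0.697 + 0.014 = 0.029588.
u_3 = 0.029588 × 0.697 + 0.014 = 0.034623.
u_4 = 0.034623 × 0.697 + 0.014 = 0.038132.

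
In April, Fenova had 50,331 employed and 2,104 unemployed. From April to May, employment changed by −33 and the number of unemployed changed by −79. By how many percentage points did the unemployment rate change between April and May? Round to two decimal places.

April: labor force = 50,331 + 2,104 = 52,435; u = 2,104/52,435 = 4.01%.
May: labor force = 50,298 + 2,025 = 52,323; u = 2,025/52,323 = 3.87%.
Change = 3.87% − 4.01% = −0.14 pp.

The unemployment rate changed by −0.14 percentage points.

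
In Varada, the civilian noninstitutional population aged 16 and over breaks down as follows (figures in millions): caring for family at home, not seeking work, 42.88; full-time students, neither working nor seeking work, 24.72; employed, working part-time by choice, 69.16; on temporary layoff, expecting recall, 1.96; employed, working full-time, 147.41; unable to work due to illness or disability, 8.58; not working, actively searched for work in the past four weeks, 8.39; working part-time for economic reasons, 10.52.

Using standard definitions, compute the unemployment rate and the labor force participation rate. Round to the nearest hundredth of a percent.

Unemployment rate ≈ 4.36%; labor force participation rate ≈ 75.71%.

Employed = 69.16 + 147.41 + 10.52 = 227.09 million (anyone who worked, including part-time for economic reasons, counts as employed).
Unemployed = 1.96 + 8.39 = 10.35 million (jobless and actively searching, or on temporary layoff).
Labor force = 227.09 + 10.35 = 237.44 million.
Not in labor force = 42.88 + 24.72 + 8.58 = 76.18 million (those not working and not actively searching are outside the labor force).
Civilian working-age population = 237.44 + 76.18 = 313.62 million.
Unemployment rate = 10.35 / 237.44 = 4.36%.
Labor force participation rate = 237.44 / 313.62 = 75.71%.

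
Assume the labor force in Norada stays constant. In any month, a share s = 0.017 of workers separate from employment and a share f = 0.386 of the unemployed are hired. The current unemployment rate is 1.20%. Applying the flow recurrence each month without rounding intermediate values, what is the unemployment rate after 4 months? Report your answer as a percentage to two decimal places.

Unemployment rate after four months ≈ 3.83%.

With a fixed labor force, u_{t+1} = u_t + s·(1−u_t) − f·u_t = u_t·(1−s−f) + s.
Here 1−s−f = 0.597 and s = 0.017.
u_1 = 0.012000 × 0.597 + 0.017 = 0.024164.
u_2 = 0.024164 × 0.597 + 0.017 = 0.031426.
u_3 = 0.031426 × 0.597 + 0.017 = 0.035761.
u_4 = 0.035761 × 0.597 + 0.017 = 0.038349.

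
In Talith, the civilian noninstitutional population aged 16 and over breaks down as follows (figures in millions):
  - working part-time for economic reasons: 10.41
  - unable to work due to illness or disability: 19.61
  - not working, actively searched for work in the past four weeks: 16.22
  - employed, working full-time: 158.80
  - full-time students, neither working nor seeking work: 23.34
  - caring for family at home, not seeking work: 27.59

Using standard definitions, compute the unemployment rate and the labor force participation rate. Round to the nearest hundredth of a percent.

Unemployment rate ≈ 8.75%; labor force participation rate ≈ 72.44%.

Employed = 10.41 + 158.80 = 169.21 million (anyone who worked, including part-time for economic reasons, counts as employed).
Unemployed = 16.22 million.
Labor force = 169.21 + 16.22 = 185.43 million.
Not in labor force = 19.61 + 23.34 + 27.59 = 70.54 million (those not working and not actively searching are outside the labor force).
Civilian working-age population = 185.43 + 70.54 = 255.97 million.
Unemployment rate = 16.22 / 185.43 = 8.75%.
Labor force participation rate = 185.43 / 255.97 = 72.44%.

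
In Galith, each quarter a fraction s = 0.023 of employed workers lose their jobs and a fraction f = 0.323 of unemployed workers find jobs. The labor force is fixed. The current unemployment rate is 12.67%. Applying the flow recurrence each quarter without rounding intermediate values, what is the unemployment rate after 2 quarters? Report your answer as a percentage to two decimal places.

With a fixed labor force, u_{t+1} = u_t + s·(1−u_t) − f·u_t = u_t·(1−s−f) + s.
Here 1−s−f = 0.654 and s = 0.023.
u_1 = 0.126700 × 0.654 + 0.023 = 0.105862.
u_2 = 0.105862 × 0.654 + 0.023 = 0.092234.

Unemployment rate after two quarters ≈ 9.22%.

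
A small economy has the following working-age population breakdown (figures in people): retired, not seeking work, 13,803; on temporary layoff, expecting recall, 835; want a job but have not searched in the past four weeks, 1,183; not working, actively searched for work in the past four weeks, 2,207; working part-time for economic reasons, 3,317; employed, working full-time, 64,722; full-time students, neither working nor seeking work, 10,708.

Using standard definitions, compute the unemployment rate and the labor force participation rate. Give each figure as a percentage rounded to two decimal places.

Unemployment rate ≈ 4.28%; labor force participation rate ≈ 73.45%.

Employed = 3,317 + 64,722 = 68,039 (anyone who worked, including part-time for economic reasons, counts as employed).
Unemployed = 835 + 2,207 = 3,042 (jobless and actively searching, or on temporary layoff).
Labor force = 68,039 + 3,042 = 71,081.
Not in labor force = 13,803 + 1,183 + 10,708 = 25,694 (those not working and not actively searching are outside the labor force — including those who want a job but have given up searching).
Civilian working-age population = 71,081 + 25,694 = 96,775.
Unemployment rate = 3,042 / 71,081 = 4.28%.
Labor force participation rate = 71,081 / 96,775 = 73.45%.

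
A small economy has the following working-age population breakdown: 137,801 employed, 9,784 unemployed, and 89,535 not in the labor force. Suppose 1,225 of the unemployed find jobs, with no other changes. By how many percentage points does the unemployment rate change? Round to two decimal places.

Initially, labor force = 137,801 + 9,784 = 147,585, so u = 9,784/147,585 = 6.63%.
After the change, unemployed falls and employed rises by 1,225; labor force unchanged → E = 139,026, U = 8,559, labor force = 147,585.
New unemployment rate = 8,559 / 147,585 = 5.80%.
Change = 5.80% − 6.63% = −0.83 percentage points.

The unemployment rate changes by −0.83 percentage points.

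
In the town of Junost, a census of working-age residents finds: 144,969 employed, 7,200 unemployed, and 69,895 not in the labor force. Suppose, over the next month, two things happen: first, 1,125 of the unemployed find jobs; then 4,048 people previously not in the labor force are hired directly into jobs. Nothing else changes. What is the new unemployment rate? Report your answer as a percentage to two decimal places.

Initially, labor force = 144,969 + 7,200 = 152,169, so u = 7,200/152,169 = 4.73%.
After the first change, unemployed falls and employed rises by 1,125; labor force unchanged → E = 146,094, U = 6,075, labor force = 152,169.
After the second change, employed and labor force both rise by 4,048; unemployed unchanged → E = 150,142, U = 6,075, labor force = 156,217.
New unemployment rate = 6,075 / 156,217 = 3.89%.

New unemployment rate ≈ 3.89%.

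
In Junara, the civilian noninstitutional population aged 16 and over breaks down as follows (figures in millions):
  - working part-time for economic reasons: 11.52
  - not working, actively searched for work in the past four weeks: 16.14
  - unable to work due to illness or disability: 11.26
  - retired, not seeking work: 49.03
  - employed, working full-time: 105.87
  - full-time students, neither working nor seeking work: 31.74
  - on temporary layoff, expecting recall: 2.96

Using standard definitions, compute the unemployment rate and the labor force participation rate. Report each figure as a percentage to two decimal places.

Employed = 11.52 + 105.87 = 117.39 million (anyone who worked, including part-time for economic reasons, counts as employed).
Unemployed = 16.14 + 2.96 = 19.10 million (jobless and actively searching, or on temporary layoff).
Labor force = 117.39 + 19.10 = 136.49 million.
Not in labor force = 11.26 + 49.03 + 31.74 = 92.03 million (those not working and not actively searching are outside the labor force).
Civilian working-age population = 136.49 + 92.03 = 228.52 million.
Unemployment rate = 19.10 / 136.49 = 13.99%.
Labor force participation rate = 136.49 / 228.52 = 59.73%.

Unemployment rate ≈ 13.99%; labor force participation rate ≈ 59.73%.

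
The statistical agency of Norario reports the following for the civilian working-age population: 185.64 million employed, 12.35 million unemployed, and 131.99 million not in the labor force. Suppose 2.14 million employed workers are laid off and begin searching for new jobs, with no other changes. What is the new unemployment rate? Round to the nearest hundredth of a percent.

New unemployment rate ≈ 7.32%.

Initially, labor force = 185.64 + 12.35 = 197.99 million, so u = 12.35/197.99 = 6.24%.
After the change, employed falls and unemployed rises by 2.14; labor force unchanged → E = 183.50, U = 14.49, labor force = 197.99 million.
New unemployment rate = 14.49 / 197.99 = 7.32%.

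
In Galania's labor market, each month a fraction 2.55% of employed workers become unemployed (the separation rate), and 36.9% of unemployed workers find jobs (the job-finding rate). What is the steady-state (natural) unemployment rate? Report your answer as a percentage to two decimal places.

At steady state the flows balance: s·E = f·U, so U/(E+U) = s/(s+f).
u* = 2.55 / (2.55 + 36.9) = 2.55 / 39.45 = 6.46%.

Steady-state unemployment rate ≈ 6.46%.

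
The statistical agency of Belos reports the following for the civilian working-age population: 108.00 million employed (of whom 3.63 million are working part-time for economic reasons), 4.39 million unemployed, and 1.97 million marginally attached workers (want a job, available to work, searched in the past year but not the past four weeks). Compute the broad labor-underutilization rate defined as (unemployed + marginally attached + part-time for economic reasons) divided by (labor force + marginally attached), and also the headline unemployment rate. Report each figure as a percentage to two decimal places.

Broad underutilization rate ≈ 8.74%; headline unemployment rate ≈ 3.91%.

Labor force = 108.00 + 4.39 = 112.39 million.
Numerator = 4.39 + 1.97 + 3.63 = 9.99 million.
Denominator = 112.39 + 1.97 = 114.36 million.
Broad rate = 9.99 / 114.36 = 8.74%.
Headline unemployment rate = 4.39 / 112.39 = 3.91%.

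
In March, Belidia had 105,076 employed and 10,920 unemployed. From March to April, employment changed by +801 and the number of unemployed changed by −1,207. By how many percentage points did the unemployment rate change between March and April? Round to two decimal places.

The unemployment rate changed by −1.01 percentage points.

March: labor force = 105,076 + 10,920 = 115,996; u = 10,920/115,996 = 9.41%.
April: labor force = 105,877 + 9,713 = 115,590; u = 9,713/115,590 = 8.40%.
Change = 8.40% − 9.41% = −1.01 pp.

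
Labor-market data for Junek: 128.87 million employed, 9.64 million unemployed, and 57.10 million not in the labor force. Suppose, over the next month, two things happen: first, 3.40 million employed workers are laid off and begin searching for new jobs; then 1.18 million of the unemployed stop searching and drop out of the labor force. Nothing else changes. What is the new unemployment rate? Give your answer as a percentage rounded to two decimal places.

Initially, labor force = 128.87 + 9.64 = 138.51 million, so u = 9.64/138.51 = 6.96%.
After the first change, employed falls and unemployed rises by 3.40; labor force unchanged → E = 125.47, U = 13.04, labor force = 138.51 million.
After the second change, unemployed and labor force both fall by 1.18 → E = 125.47, U = 11.86, labor force = 137.33 million.
New unemployment rate = 11.86 / 137.33 = 8.64%.

New unemployment rate ≈ 8.64%.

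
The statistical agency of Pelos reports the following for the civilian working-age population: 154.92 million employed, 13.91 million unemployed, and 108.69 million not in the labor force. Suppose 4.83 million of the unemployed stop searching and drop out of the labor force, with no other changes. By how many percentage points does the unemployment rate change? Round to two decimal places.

The unemployment rate changes by −2.70 percentage points.

Initially, labor force = 154.92 + 13.91 = 168.83 million, so u = 13.91/168.83 = 8.24%.
After the change, unemployed and labor force both fall by 4.83 → E = 154.92, U = 9.08, labor force = 164.00 million.
New unemployment rate = 9.08 / 164.00 = 5.54%.
Change = 5.54% − 8.24% = −2.70 percentage points.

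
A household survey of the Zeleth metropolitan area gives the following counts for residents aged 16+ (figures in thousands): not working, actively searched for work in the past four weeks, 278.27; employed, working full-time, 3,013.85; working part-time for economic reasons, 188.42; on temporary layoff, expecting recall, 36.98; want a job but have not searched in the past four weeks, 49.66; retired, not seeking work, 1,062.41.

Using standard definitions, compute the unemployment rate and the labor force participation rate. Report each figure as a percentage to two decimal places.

Employed = 3,013.85 + 188.42 = 3,202.27 thousand (anyone who worked, including part-time for economic reasons, counts as employed).
Unemployed = 278.27 + 36.98 = 315.25 thousand (jobless and actively searching, or on temporary layoff).
Labor force = 3,202.27 + 315.25 = 3,517.52 thousand.
Not in labor force = 49.66 + 1,062.41 = 1,112.07 thousand (those not working and not actively searching are outside the labor force — including those who want a job but have given up searching).
Civilian working-age population = 3,517.52 + 1,112.07 = 4,629.59 thousand.
Unemployment rate = 315.25 / 3,517.52 = 8.96%.
Labor force participation rate = 3,517.52 / 4,629.59 = 75.98%.

Unemployment rate ≈ 8.96%; labor force participation rate ≈ 75.98%.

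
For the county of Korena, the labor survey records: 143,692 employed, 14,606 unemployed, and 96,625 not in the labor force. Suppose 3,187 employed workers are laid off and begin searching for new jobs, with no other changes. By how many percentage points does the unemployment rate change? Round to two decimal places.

Initially, labor force = 143,692 + 14,606 = 158,298, so u = 14,606/158,298 = 9.23%.
After the change, employed falls and unemployed rises by 3,187; labor force unchanged → E = 140,505, U = 17,793, labor force = 158,298.
New unemployment rate = 17,793 / 158,298 = 11.24%.
Change = 11.24% − 9.23% = +2.01 percentage points.

The unemployment rate changes by +2.01 percentage points.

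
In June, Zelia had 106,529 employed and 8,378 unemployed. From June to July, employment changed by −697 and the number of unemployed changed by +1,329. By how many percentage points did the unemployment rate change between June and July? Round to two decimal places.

The unemployment rate changed by +1.11 percentage points.

June: labor force = 106,529 + 8,378 = 114,907; u = 8,378/114,907 = 7.29%.
July: labor force = 105,832 + 9,707 = 115,539; u = 9,707/115,539 = 8.40%.
Change = 8.40% − 7.29% = +1.11 pp.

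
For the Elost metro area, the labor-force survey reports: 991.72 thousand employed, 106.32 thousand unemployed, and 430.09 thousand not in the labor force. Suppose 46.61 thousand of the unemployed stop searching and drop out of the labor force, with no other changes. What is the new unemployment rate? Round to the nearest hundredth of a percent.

New unemployment rate ≈ 5.68%.

Initially, labor force = 991.72 + 106.32 = 1,098.04 thousand, so u = 106.32/1,098.04 = 9.68%.
After the change, unemployed and labor force both fall by 46.61 → E = 991.72, U = 59.71, labor force = 1,051.43 thousand.
New unemployment rate = 59.71 / 1,051.43 = 5.68%.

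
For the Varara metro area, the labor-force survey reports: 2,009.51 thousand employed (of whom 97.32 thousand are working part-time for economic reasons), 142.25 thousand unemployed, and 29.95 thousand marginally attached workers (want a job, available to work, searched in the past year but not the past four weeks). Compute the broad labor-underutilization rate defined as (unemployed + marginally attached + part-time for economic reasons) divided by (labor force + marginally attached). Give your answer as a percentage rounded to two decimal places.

Broad underutilization rate ≈ 12.35%.

Labor force = 2,009.51 + 142.25 = 2,151.76 thousand.
Numerator = 142.25 + 29.95 + 97.32 = 269.52 thousand.
Denominator = 2,151.76 + 29.95 = 2,181.71 thousand.
Broad rate = 269.52 / 2,181.71 = 12.35%.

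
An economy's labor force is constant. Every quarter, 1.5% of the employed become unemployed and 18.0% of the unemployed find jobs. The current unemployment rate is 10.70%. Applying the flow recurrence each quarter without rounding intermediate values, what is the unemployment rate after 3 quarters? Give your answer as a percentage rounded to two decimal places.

With a fixed labor force, u_{t+1} = u_t + s·(1−u_t) − f·u_t = u_t·(1−s−f) + s.
Here 1−s−f = 0.805 and s = 0.015.
u_1 = 0.107000 × 0.805 + 0.015 = 0.101135.
u_2 = 0.101135 × 0.805 + 0.015 = 0.096414.
u_3 = 0.096414 × 0.805 + 0.015 = 0.092613.

Unemployment rate after three quarters ≈ 9.26%.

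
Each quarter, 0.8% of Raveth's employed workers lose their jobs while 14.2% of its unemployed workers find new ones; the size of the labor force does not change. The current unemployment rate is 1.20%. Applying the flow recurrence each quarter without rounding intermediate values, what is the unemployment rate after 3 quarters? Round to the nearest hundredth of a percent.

With a fixed labor force, u_{t+1} = u_t + s·(1−u_t) − f·u_t = u_t·(1−s−f) + s.
Here 1−s−f = 0.850 and s = 0.008.
u_1 = 0.012000 × 0.850 + 0.008 = 0.018200.
u_2 = 0.018200 × 0.850 + 0.008 = 0.023470.
u_3 = 0.023470 × 0.850 + 0.008 = 0.027950.

Unemployment rate after three quarters ≈ 2.79%.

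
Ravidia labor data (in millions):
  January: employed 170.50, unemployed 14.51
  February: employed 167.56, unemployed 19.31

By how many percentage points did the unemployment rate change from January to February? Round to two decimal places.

The unemployment rate changed by +2.49 percentage points.

January: labor force = 170.50 + 14.51 = 185.01; u = 14.51/185.01 = 7.84%.
February: labor force = 167.56 + 19.31 = 186.87; u = 19.31/186.87 = 10.33%.
Change = 10.33% − 7.84% = +2.49 pp.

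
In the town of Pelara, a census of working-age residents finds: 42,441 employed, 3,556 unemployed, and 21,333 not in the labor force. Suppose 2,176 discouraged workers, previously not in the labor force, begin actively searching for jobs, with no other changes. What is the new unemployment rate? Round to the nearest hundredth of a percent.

New unemployment rate ≈ 11.90%.

Initially, labor force = 42,441 + 3,556 = 45,997, so u = 3,556/45,997 = 7.73%.
After the change, unemployed and labor force both rise by 2,176 → E = 42,441, U = 5,732, labor force = 48,173.
New unemployment rate = 5,732 / 48,173 = 11.90%.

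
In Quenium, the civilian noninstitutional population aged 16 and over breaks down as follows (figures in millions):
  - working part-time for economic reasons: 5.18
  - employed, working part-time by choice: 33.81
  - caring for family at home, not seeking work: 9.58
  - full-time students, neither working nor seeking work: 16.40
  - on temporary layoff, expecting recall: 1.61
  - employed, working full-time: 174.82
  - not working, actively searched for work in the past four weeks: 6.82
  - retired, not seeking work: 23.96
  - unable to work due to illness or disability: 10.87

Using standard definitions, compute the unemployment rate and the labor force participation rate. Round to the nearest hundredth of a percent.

Employed = 5.18 + 33.81 + 174.82 = 213.81 million (anyone who worked, including part-time for economic reasons, counts as employed).
Unemployed = 1.61 + 6.82 = 8.43 million (jobless and actively searching, or on temporary layoff).
Labor force = 213.81 + 8.43 = 222.24 million.
Not in labor force = 9.58 + 16.40 + 23.96 + 10.87 = 60.81 million (those not working and not actively searching are outside the labor force).
Civilian working-age population = 222.24 + 60.81 = 283.05 million.
Unemployment rate = 8.43 / 222.24 = 3.79%.
Labor force participation rate = 222.24 / 283.05 = 78.52%.

Unemployment rate ≈ 3.79%; labor force participation rate ≈ 78.52%.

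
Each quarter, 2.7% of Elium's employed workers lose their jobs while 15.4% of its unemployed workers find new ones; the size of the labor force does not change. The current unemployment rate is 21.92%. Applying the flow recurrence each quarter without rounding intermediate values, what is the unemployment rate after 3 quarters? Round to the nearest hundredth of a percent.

Unemployment rate after three quarters ≈ 18.76%.

With a fixed labor force, u_{t+1} = u_t + s·(1−u_t) − f·u_t = u_t·(1−s−f) + s.
Here 1−s−f = 0.819 and s = 0.027.
u_1 = 0.219200 × 0.819 + 0.027 = 0.206525.
u_2 = 0.206525 × 0.819 + 0.027 = 0.196144.
u_3 = 0.196144 × 0.819 + 0.027 = 0.187642.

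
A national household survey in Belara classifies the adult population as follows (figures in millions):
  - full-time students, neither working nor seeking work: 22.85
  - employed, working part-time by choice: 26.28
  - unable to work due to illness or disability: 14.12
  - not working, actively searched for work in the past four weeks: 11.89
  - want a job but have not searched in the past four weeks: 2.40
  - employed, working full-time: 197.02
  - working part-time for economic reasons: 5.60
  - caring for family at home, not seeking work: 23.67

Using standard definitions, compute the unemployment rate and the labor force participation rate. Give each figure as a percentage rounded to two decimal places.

Unemployment rate ≈ 4.94%; labor force participation rate ≈ 79.25%.

Employed = 26.28 + 197.02 + 5.60 = 228.90 million (anyone who worked, including part-time for economic reasons, counts as employed).
Unemployed = 11.89 million.
Labor force = 228.90 + 11.89 = 240.79 million.
Not in labor force = 22.85 + 14.12 + 2.40 + 23.67 = 63.04 million (those not working and not actively searching are outside the labor force — including those who want a job but have given up searching).
Civilian working-age population = 240.79 + 63.04 = 303.83 million.
Unemployment rate = 11.89 / 240.79 = 4.94%.
Labor force participation rate = 240.79 / 303.83 = 79.25%.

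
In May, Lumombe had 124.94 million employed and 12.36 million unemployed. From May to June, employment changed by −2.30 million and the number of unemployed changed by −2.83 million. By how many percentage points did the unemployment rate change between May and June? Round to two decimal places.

May: labor force = 124.94 + 12.36 = 137.30; u = 12.36/137.30 = 9.00%.
June: labor force = 122.64 + 9.53 = 132.17; u = 9.53/132.17 = 7.21%.
Change = 7.21% − 9.00% = −1.79 pp.

The unemployment rate changed by −1.79 percentage points.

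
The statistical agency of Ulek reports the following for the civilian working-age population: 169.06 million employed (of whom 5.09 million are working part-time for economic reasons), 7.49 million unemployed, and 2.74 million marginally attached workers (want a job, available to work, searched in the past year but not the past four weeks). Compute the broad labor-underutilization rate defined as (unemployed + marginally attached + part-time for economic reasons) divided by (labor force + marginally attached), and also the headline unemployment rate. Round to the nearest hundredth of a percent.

Labor force = 169.06 + 7.49 = 176.55 million.
Numerator = 7.49 + 2.74 + 5.09 = 15.32 million.
Denominator = 176.55 + 2.74 = 179.29 million.
Broad rate = 15.32 / 179.29 = 8.54%.
Headline unemployment rate = 7.49 / 176.55 = 4.24%.

Broad underutilization rate ≈ 8.54%; headline unemployment rate ≈ 4.24%.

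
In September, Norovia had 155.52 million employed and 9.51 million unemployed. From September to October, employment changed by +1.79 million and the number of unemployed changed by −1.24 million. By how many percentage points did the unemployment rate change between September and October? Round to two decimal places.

September: labor force = 155.52 + 9.51 = 165.03; u = 9.51/165.03 = 5.76%.
October: labor force = 157.31 + 8.27 = 165.58; u = 8.27/165.58 = 4.99%.
Change = 4.99% − 5.76% = −0.77 pp.

The unemployment rate changed by −0.77 percentage points.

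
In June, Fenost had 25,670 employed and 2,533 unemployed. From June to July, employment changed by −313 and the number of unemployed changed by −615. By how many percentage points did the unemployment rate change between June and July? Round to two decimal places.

June: labor force = 25,670 + 2,533 = 28,203; u = 2,533/28,203 = 8.98%.
July: labor force = 25,357 + 1,918 = 27,275; u = 1,918/27,275 = 7.03%.
Change = 7.03% − 8.98% = −1.95 pp.

The unemployment rate changed by −1.95 percentage points.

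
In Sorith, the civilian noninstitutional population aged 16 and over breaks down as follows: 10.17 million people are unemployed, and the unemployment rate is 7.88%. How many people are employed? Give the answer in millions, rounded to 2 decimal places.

Labor force = U / u = 10.17 / 0.0788 ≈ 129.06 million.
Employed = labor force − unemployed = 129.06 − 10.17 = 118.89 million.

About 118.89 million are employed.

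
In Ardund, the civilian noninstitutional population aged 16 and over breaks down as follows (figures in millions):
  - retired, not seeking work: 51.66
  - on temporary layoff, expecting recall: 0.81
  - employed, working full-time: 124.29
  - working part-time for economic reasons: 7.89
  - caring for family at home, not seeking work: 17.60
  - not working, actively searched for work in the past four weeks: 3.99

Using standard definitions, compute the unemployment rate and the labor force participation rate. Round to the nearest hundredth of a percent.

Unemployment rate ≈ 3.50%; labor force participation rate ≈ 66.42%.

Employed = 124.29 + 7.89 = 132.18 million (anyone who worked, including part-time for economic reasons, counts as employed).
Unemployed = 0.81 + 3.99 = 4.80 million (jobless and actively searching, or on temporary layoff).
Labor force = 132.18 + 4.80 = 136.98 million.
Not in labor force = 51.66 + 17.60 = 69.26 million (those not working and not actively searching are outside the labor force).
Civilian working-age population = 136.98 + 69.26 = 206.24 million.
Unemployment rate = 4.80 / 136.98 = 3.50%.
Labor force participation rate = 136.98 / 206.24 = 66.42%.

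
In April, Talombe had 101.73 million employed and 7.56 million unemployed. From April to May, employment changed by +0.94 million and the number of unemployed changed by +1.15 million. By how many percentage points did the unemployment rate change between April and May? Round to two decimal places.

The unemployment rate changed by +0.90 percentage points.

April: labor force = 101.73 + 7.56 = 109.29; u = 7.56/109.29 = 6.92%.
May: labor force = 102.67 + 8.71 = 111.38; u = 8.71/111.38 = 7.82%.
Change = 7.82% − 6.92% = +0.90 pp.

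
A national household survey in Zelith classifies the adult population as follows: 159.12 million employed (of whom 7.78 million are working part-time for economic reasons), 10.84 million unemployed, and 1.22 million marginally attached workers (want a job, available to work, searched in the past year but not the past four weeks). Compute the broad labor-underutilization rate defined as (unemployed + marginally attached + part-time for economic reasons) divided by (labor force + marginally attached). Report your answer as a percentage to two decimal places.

Labor force = 159.12 + 10.84 = 169.96 million.
Numerator = 10.84 + 1.22 + 7.78 = 19.84 million.
Denominator = 169.96 + 1.22 = 171.18 million.
Broad rate = 19.84 / 171.18 = 11.59%.

Broad underutilization rate ≈ 11.59%.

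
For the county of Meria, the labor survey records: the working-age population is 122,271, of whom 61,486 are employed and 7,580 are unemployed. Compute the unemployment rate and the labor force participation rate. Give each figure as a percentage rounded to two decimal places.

Labor force = employed + unemployed = 61,486 + 7,580 = 69,066.
Unemployment rate = 7,580 / 69,066 = 10.98%.
Labor force participation rate = 69,066 / 122,271 = 56.49%.

Unemployment rate ≈ 10.98%; labor force participation rate ≈ 56.49%.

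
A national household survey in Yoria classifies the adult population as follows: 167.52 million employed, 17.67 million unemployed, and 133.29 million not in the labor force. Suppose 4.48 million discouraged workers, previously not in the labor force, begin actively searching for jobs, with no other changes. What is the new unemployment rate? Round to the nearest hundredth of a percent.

New unemployment rate ≈ 11.68%.

Initially, labor force = 167.52 + 17.67 = 185.19 million, so u = 17.67/185.19 = 9.54%.
After the change, unemployed and labor force both rise by 4.48 → E = 167.52, U = 22.15, labor force = 189.67 million.
New unemployment rate = 22.15 / 189.67 = 11.68%.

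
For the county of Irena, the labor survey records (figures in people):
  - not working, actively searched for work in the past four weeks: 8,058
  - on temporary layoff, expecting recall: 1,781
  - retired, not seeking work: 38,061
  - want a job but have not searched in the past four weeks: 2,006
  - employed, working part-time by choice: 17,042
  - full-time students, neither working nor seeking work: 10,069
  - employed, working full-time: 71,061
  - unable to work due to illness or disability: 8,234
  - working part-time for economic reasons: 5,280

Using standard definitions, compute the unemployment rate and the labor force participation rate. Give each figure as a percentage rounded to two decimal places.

Unemployment rate ≈ 9.53%; labor force participation rate ≈ 63.88%.

Employed = 17,042 + 71,061 + 5,280 = 93,383 (anyone who worked, including part-time for economic reasons, counts as employed).
Unemployed = 8,058 + 1,781 = 9,839 (jobless and actively searching, or on temporary layoff).
Labor force = 93,383 + 9,839 = 103,222.
Not in labor force = 38,061 + 2,006 + 10,069 + 8,234 = 58,370 (those not working and not actively searching are outside the labor force — including those who want a job but have given up searching).
Civilian working-age population = 103,222 + 58,370 = 161,592.
Unemployment rate = 9,839 / 103,222 = 9.53%.
Labor force participation rate = 103,222 / 161,592 = 63.88%.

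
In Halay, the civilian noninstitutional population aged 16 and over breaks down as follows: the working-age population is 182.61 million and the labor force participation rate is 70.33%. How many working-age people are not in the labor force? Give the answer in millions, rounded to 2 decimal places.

Share not in the labor force = 1 − 0.7033 = 0.2967.
Not in labor force = 0.2967 × 182.61 ≈ 54.18 million.

About 54.18 million are not in the labor force.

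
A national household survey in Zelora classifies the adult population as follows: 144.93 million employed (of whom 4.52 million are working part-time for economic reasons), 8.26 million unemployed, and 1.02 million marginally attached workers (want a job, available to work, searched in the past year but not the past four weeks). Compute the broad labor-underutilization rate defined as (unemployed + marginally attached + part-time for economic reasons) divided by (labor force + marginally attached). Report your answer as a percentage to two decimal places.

Broad underutilization rate ≈ 8.95%.

Labor force = 144.93 + 8.26 = 153.19 million.
Numerator = 8.26 + 1.02 + 4.52 = 13.80 million.
Denominator = 153.19 + 1.02 = 154.21 million.
Broad rate = 13.80 / 154.21 = 8.95%.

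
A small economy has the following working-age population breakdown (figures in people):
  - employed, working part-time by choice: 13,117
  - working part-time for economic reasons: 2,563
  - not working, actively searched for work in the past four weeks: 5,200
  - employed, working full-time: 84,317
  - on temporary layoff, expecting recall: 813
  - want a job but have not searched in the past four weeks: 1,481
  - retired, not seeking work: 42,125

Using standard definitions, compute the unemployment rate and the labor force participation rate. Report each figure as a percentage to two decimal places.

Employed = 13,117 + 2,563 + 84,317 = 99,997 (anyone who worked, including part-time for economic reasons, counts as employed).
Unemployed = 5,200 + 813 = 6,013 (jobless and actively searching, or on temporary layoff).
Labor force = 99,997 + 6,013 = 106,010.
Not in labor force = 1,481 + 42,125 = 43,606 (those not working and not actively searching are outside the labor force — including those who want a job but have given up searching).
Civilian working-age population = 106,010 + 43,606 = 149,616.
Unemployment rate = 6,013 / 106,010 = 5.67%.
Labor force participation rate = 106,010 / 149,616 = 70.85%.

Unemployment rate ≈ 5.67%; labor force participation rate ≈ 70.85%.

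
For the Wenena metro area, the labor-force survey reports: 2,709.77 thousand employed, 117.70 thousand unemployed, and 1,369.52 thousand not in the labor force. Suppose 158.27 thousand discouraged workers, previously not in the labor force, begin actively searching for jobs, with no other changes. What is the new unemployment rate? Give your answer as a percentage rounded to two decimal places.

Initially, labor force = 2,709.77 + 117.70 = 2,827.47 thousand, so u = 117.70/2,827.47 = 4.16%.
After the change, unemployed and labor force both rise by 158.27 → E = 2,709.77, U = 275.97, labor force = 2,985.74 thousand.
New unemployment rate = 275.97 / 2,985.74 = 9.24%.

New unemployment rate ≈ 9.24%.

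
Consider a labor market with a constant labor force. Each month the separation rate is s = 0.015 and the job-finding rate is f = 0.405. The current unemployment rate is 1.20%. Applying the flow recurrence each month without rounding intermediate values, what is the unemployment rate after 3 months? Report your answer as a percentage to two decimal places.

With a fixed labor force, u_{t+1} = u_t + s·(1−u_t) − f·u_t = u_t·(1−s−f) + s.
Here 1−s−f = 0.580 and s = 0.015.
u_1 = 0.012000 × 0.580 + 0.015 = 0.021960.
u_2 = 0.021960 × 0.580 + 0.015 = 0.027737.
u_3 = 0.027737 × 0.580 + 0.015 = 0.031087.

Unemployment rate after three months ≈ 3.11%.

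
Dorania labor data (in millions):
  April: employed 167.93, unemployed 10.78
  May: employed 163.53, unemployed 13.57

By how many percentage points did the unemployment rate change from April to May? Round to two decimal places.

The unemployment rate changed by +1.63 percentage points.

April: labor force = 167.93 + 10.78 = 178.71; u = 10.78/178.71 = 6.03%.
May: labor force = 163.53 + 13.57 = 177.10; u = 13.57/177.10 = 7.66%.
Change = 7.66% − 6.03% = +1.63 pp.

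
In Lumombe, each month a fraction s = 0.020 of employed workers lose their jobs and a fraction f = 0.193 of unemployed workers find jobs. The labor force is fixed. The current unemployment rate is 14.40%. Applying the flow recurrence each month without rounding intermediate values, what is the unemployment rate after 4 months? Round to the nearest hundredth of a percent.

With a fixed labor force, u_{t+1} = u_t + s·(1−u_t) − f·u_t = u_t·(1−s−f) + s.
Here 1−s−f = 0.787 and s = 0.020.
u_1 = 0.144000 × 0.787 + 0.020 = 0.133328.
u_2 = 0.133328 × 0.787 + 0.020 = 0.124929.
u_3 = 0.124929 × 0.787 + 0.020 = 0.118319.
u_4 = 0.118319 × 0.787 + 0.020 = 0.113117.

Unemployment rate after four months ≈ 11.31%.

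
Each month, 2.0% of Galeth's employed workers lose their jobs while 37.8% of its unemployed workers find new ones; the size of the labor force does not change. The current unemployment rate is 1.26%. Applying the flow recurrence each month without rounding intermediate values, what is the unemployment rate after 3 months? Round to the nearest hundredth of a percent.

Unemployment rate after three months ≈ 4.20%.

With a fixed labor force, u_{t+1} = u_t + s·(1−u_t) − f·u_t = u_t·(1−s−f) + s.
Here 1−s−f = 0.602 and s = 0.020.
u_1 = 0.012600 × 0.602 + 0.020 = 0.027585.
u_2 = 0.027585 × 0.602 + 0.020 = 0.036606.
u_3 = 0.036606 × 0.602 + 0.020 = 0.042037.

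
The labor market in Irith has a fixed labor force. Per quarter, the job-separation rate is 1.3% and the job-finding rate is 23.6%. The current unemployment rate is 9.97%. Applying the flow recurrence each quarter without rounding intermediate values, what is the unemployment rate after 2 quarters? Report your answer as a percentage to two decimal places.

With a fixed labor force, u_{t+1} = u_t + s·(1−u_t) − f·u_t = u_t·(1−s−f) + s.
Here 1−s−f = 0.751 and s = 0.013.
u_1 = 0.099700 × 0.751 + 0.013 = 0.087875.
u_2 = 0.087875 × 0.751 + 0.013 = 0.078994.

Unemployment rate after two quarters ≈ 7.90%.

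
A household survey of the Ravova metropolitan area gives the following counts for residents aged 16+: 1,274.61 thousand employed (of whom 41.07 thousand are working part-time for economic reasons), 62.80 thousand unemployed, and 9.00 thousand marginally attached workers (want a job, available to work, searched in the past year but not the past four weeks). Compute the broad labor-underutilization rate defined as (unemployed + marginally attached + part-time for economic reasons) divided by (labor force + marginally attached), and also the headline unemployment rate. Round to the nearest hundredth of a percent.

Labor force = 1,274.61 + 62.80 = 1,337.41 thousand.
Numerator = 62.80 + 9.00 + 41.07 = 112.87 thousand.
Denominator = 1,337.41 + 9.00 = 1,346.41 thousand.
Broad rate = 112.87 / 1,346.41 = 8.38%.
Headline unemployment rate = 62.80 / 1,337.41 = 4.70%.

Broad underutilization rate ≈ 8.38%; headline unemployment rate ≈ 4.70%.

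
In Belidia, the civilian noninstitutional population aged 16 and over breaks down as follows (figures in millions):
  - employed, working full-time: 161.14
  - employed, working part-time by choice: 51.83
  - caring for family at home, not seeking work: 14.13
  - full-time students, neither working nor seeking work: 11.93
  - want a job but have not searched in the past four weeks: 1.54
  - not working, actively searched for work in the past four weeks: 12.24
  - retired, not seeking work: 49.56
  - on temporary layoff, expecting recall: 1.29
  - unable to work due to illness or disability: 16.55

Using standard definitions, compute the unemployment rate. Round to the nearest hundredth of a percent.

Unemployment rate ≈ 5.97%.

Employed = 161.14 + 51.83 = 212.97 million.
Unemployed = 12.24 + 1.29 = 13.53 million (jobless and actively searching, or on temporary layoff).
Labor force = 212.97 + 13.53 = 226.50 million.
Unemployment rate = 13.53 / 226.50 = 5.97%.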